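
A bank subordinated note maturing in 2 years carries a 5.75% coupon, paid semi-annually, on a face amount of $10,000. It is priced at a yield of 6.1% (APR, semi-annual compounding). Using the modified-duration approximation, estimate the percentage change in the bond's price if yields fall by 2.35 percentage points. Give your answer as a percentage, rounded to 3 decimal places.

+4.373%

Periodic yield y = 0.0305. Modified duration first:
  t   CF        PV=CF/(1+0.0305)^t    t·PV
  1       287.50       278.9908       278.9908
  2       287.50       270.7334       541.4668
  3       287.50       262.7204       788.1613
  4    10,287.50     9,122.5838    36,490.3354
  Σ                  9,935.0285    38,098.9543
P = 9,935.0285; D_Mac = 3.83481 half-year periods = 1.91741 yrs; D_mod = 1.91741/(1+0.0305) = 1.86066 yrs.
ΔP/P ≈ -D_mod · Δy = -1.86066 × (-0.0235) = +0.043725 = +4.3725%.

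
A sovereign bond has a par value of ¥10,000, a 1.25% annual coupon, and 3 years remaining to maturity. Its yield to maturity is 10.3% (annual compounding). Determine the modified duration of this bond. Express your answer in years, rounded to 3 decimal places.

2.681 years

Periodic yield y = 0.103. First find Macaulay duration:
  t   CF        PV=CF/(1+0.103)^t    t·PV
  1       125.00       113.3273       113.3273
  2       125.00       102.7446       205.4892
  3    10,125.00     7,545.1607    22,635.4821
  Σ                  7,761.2326    22,954.2986
P = 7,761.2326; Macaulay duration = 22,954.2986 / 7,761.2326 = 2.95756 years.
Modified duration = D_Mac / (1 + y) = 2.95756 / 1.103 = 2.68138 years.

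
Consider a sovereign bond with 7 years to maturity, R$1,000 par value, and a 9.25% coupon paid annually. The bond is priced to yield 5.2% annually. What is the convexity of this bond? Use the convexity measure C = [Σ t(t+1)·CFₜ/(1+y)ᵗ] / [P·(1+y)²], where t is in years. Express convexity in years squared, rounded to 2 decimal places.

With y = 0.052:
  t   CF        PV=CF/(1+0.052)^t    t·PV        t(t+1)·PV
  1        92.50        87.9278        87.9278         175.8555
  2        92.50        83.5815       167.1630         501.4891
  3        92.50        79.4501       238.3503         953.4013
  4        92.50        75.5229       302.0917       1,510.4584
  5        92.50        71.7898       358.9492       2,153.6954
  6        92.50        68.2413       409.4478       2,866.1346
  7     1,092.50       766.1455     5,363.0186      42,904.1492
  Σ                  1,232.6590     6,926.9485      51,065.1836
P = 1,232.6590.
Convexity = Σ t(t+1)·PV / [P·(1+y)²] = 51,065.1836 / (1,232.6590 × 1.106704) = 37.43264.

37.43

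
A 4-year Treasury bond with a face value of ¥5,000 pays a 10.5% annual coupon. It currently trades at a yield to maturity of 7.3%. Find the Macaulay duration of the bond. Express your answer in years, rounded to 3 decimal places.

Periodic yield y = 0.073. Discount each cash flow and weight by its year:
  t   CF        PV=CF/(1+0.073)^t    t·PV
  1       525.00       489.2824       489.2824
  2       525.00       455.9948       911.9895
  3       525.00       424.9718     1,274.9155
  4     5,525.00     4,168.0546    16,672.2182
  Σ                  5,538.3035    19,348.4056
Price P = Σ PV = 5,538.3035.
Macaulay duration = Σ(t·PV) / P = 19,348.4056 / 5,538.3035 = 3.49356 years.

3.494 years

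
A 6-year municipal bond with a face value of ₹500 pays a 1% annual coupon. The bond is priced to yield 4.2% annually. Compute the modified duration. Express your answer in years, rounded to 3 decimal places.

Periodic yield y = 0.042. First find Macaulay duration:
  t   CF        PV=CF/(1+0.042)^t    t·PV
  1         5.00         4.7985         4.7985
  2         5.00         4.6051         9.2101
  3         5.00         4.4194        13.2583
  4         5.00         4.2413        16.9652
  5         5.00         4.0703        20.3517
  6       505.00       394.5346     2,367.2074
  Σ                    416.6692     2,431.7912
P = 416.6692; Macaulay duration = 2,431.7912 / 416.6692 = 5.83626 years.
Modified duration = D_Mac / (1 + y) = 5.83626 / 1.042 = 5.60102 years.

5.601 years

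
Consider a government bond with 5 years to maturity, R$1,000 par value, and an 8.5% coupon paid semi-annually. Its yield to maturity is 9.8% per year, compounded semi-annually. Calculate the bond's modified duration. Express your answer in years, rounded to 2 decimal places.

3.96 years

Periodic yield y = 0.049. First find Macaulay duration:
  t   CF        PV=CF/(1+0.049)^t    t·PV
  1        42.50        40.5148        40.5148
  2        42.50        38.6223        77.2446
  3        42.50        36.8182       110.4546
  4        42.50        35.0984       140.3935
  5        42.50        33.4589       167.2944
  6        42.50        31.8960       191.3759
  7        42.50        30.4061       212.8426
  8        42.50        28.9858       231.8863
  9        42.50        27.6318       248.6864
  10    1,042.50       646.1319     6,461.3190
  Σ                    949.5641     7,882.0120
P = 949.5641; Macaulay duration = 7,882.0120 / 949.5641 = 8.30066 half-year periods = 4.15033 years.
Modified duration = D_Mac / (1 + y) = 4.15033 / 1.049 = 3.95646 years.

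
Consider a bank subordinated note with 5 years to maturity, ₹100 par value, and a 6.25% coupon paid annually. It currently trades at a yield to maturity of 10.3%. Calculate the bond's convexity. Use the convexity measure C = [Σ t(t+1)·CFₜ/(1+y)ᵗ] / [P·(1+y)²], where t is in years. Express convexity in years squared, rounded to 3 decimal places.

With y = 0.103:
  t   CF        PV=CF/(1+0.103)^t    t·PV        t(t+1)·PV
  1         6.25         5.6664         5.6664          11.3327
  2         6.25         5.1372        10.2745          30.8234
  3         6.25         4.6575        13.9725          55.8901
  4         6.25         4.2226        16.8903          84.4516
  5       106.25        65.0806       325.4029       1,952.4172
  Σ                     84.7643       372.2065       2,134.9150
P = 84.7643.
Convexity = Σ t(t+1)·PV / [P·(1+y)²] = 2,134.9150 / (84.7643 × 1.216609) = 20.70222.

20.702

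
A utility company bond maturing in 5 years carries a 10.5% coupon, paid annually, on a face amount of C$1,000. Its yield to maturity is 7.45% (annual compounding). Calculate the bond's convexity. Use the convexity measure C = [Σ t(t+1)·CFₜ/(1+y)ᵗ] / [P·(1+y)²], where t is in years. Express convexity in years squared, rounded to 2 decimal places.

20.41

With y = 0.0745:
  t   CF        PV=CF/(1+0.0745)^t    t·PV        t(t+1)·PV
  1       105.00        97.7199        97.7199         195.4397
  2       105.00        90.9445       181.8890         545.6670
  3       105.00        84.6389       253.9167       1,015.6669
  4       105.00        78.7705       315.0820       1,575.4101
  5     1,105.00       771.4898     3,857.4489      23,144.6935
  Σ                  1,123.5636     4,706.0565      26,476.8772
P = 1,123.5636.
Convexity = Σ t(t+1)·PV / [P·(1+y)²] = 26,476.8772 / (1,123.5636 × 1.154550) = 20.41062.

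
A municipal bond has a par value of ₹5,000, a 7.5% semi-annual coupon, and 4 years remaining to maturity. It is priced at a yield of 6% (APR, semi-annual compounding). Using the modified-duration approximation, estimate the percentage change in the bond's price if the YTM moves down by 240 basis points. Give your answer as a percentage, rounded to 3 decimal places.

+8.256%

Periodic yield y = 0.03. Modified duration first:
  t   CF        PV=CF/(1+0.03)^t    t·PV
  1       187.50       182.0388       182.0388
  2       187.50       176.7367       353.4735
  3       187.50       171.5891       514.7672
  4       187.50       166.5913       666.3653
  5       187.50       161.7391       808.6957
  6       187.50       157.0283       942.1698
  7       187.50       152.4547     1,067.1826
  8     5,187.50     4,095.0604    32,760.4832
  Σ                  5,263.2385    37,295.1761
P = 5,263.2385; D_Mac = 7.08598 half-year periods = 3.54299 yrs; D_mod = 3.54299/(1+0.03) = 3.43979 yrs.
ΔP/P ≈ -D_mod · Δy = -3.43979 × (-0.024) = +0.082555 = +8.2555%.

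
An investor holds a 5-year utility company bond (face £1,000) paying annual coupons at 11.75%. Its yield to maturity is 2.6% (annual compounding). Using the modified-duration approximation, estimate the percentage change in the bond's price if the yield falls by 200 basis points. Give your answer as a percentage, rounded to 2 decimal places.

+8.22%

Periodic yield y = 0.026. Modified duration first:
  t   CF        PV=CF/(1+0.026)^t    t·PV
  1       117.50       114.5224       114.5224
  2       117.50       111.6203       223.2406
  3       117.50       108.7917       326.3751
  4       117.50       106.0348       424.1392
  5     1,117.50       982.9032     4,914.5158
  Σ                  1,423.8724     6,002.7931
P = 1,423.8724; D_Mac = 4.21582 yrs; D_mod = 4.21582/(1+0.026) = 4.10899 yrs.
ΔP/P ≈ -D_mod · Δy = -4.10899 × (-0.02) = +0.082180 = +8.2180%.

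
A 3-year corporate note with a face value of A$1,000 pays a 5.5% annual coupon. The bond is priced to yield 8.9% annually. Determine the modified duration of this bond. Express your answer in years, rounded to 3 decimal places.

Periodic yield y = 0.089. First find Macaulay duration:
  t   CF        PV=CF/(1+0.089)^t    t·PV
  1        55.00        50.5051        50.5051
  2        55.00        46.3775        92.7549
  3     1,055.00       816.8999     2,450.6996
  Σ                    913.7824     2,593.9595
P = 913.7824; Macaulay duration = 2,593.9595 / 913.7824 = 2.83871 years.
Modified duration = D_Mac / (1 + y) = 2.83871 / 1.089 = 2.60671 years.

2.607 years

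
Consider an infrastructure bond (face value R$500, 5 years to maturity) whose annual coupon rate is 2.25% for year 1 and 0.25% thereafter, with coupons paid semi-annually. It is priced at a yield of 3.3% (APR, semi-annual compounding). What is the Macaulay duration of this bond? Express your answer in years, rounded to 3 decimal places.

4.876 years

Periodic yield y = 0.0165. Discount each cash flow and weight by its period:
  t   CF        PV=CF/(1+0.0165)^t    t·PV
  1        5.625         5.5337         5.5337
  2        5.625         5.4439        10.8877
  3        0.625         0.5951         1.7852
  4        0.625         0.5854         2.3416
  5        0.625         0.5759         2.8795
  6        0.625         0.5665         3.3993
  7        0.625         0.5574         3.9015
  8        0.625         0.5483         4.3864
  9        0.625         0.5394         4.8546
  10     500.625       425.0487     4,250.4871
  Σ                    439.9942     4,290.4566
Price P = Σ PV = 439.9942.
Macaulay duration = Σ(t·PV) / P = 4,290.4566 / 439.9942 = 9.75117 half-year periods.
In years: 9.75117 / 2 = 4.87558 years.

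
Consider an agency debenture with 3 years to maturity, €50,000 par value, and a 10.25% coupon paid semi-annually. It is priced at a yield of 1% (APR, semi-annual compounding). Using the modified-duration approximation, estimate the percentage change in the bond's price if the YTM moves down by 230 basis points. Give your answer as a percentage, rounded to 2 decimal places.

Periodic yield y = 0.005. Modified duration first:
  t   CF        PV=CF/(1+0.005)^t    t·PV
  1     2,562.50     2,549.7512     2,549.7512
  2     2,562.50     2,537.0659     5,074.1318
  3     2,562.50     2,524.4437     7,573.3311
  4     2,562.50     2,511.8843    10,047.5371
  5     2,562.50     2,499.3873    12,496.9367
  6    52,562.50    51,012.8565   306,077.1388
  Σ                 63,635.3889   343,818.8268
P = 63,635.3889; D_Mac = 5.40295 half-year periods = 2.70148 yrs; D_mod = 2.70148/(1+0.005) = 2.68803 yrs.
ΔP/P ≈ -D_mod · Δy = -2.68803 × (-0.023) = +0.061825 = +6.1825%.

+6.18%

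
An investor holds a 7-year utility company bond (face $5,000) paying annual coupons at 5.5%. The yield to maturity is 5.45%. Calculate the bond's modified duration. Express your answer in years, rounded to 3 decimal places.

Periodic yield y = 0.0545. First find Macaulay duration:
  t   CF        PV=CF/(1+0.0545)^t    t·PV
  1       275.00       260.7871       260.7871
  2       275.00       247.3088       494.6175
  3       275.00       234.5271       703.5812
  4       275.00       222.4059       889.6237
  5       275.00       210.9113     1,054.5563
  6       275.00       200.0107     1,200.0641
  7     5,275.00     3,638.2821    25,467.9750
  Σ                  5,014.2329    30,071.2050
P = 5,014.2329; Macaulay duration = 30,071.2050 / 5,014.2329 = 5.99717 years.
Modified duration = D_Mac / (1 + y) = 5.99717 / 1.0545 = 5.68722 years.

5.687 years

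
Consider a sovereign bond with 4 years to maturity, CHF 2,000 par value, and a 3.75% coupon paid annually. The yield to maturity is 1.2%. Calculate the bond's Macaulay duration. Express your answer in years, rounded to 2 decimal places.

Periodic yield y = 0.012. Discount each cash flow and weight by its year:
  t   CF        PV=CF/(1+0.012)^t    t·PV
  1        75.00        74.1107        74.1107
  2        75.00        73.2319       146.4638
  3        75.00        72.3635       217.0906
  4     2,075.00     1,978.3178     7,913.2711
  Σ                  2,198.0239     8,350.9361
Price P = Σ PV = 2,198.0239.
Macaulay duration = Σ(t·PV) / P = 8,350.9361 / 2,198.0239 = 3.79929 years.

3.80 years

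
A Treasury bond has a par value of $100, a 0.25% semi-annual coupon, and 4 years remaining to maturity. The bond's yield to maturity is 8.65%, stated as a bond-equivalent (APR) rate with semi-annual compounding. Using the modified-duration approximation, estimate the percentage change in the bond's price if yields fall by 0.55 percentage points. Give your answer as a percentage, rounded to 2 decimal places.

+2.10%

Periodic yield y = 0.04325. Modified duration first:
  t   CF        PV=CF/(1+0.04325)^t    t·PV
  1        0.125         0.1198         0.1198
  2        0.125         0.1149         0.2297
  3        0.125         0.1101         0.3303
  4        0.125         0.1055         0.4221
  5        0.125         0.1012         0.5058
  6        0.125         0.0970         0.5817
  7        0.125         0.0929         0.6506
  8      100.125        71.3568       570.8544
  Σ                     72.0981       573.6944
P = 72.0981; D_Mac = 7.95713 half-year periods = 3.97857 yrs; D_mod = 3.97857/(1+0.04325) = 3.81363 yrs.
ΔP/P ≈ -D_mod · Δy = -3.81363 × (-0.0055) = +0.020975 = +2.0975%.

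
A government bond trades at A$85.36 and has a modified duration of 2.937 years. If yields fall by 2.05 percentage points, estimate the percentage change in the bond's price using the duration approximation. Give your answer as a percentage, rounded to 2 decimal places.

+6.02%

Duration approximation: ΔP/P ≈ -D_mod · Δy = -2.937 × (-0.0205) = +0.0602085.
As a percentage: +6.02085%.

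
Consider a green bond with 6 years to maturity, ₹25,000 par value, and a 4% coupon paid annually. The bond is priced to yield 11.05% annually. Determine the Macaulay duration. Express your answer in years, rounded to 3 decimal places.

5.325 years

Periodic yield y = 0.1105. Discount each cash flow and weight by its year:
  t   CF        PV=CF/(1+0.1105)^t    t·PV
  1     1,000.00       900.4953       900.4953
  2     1,000.00       810.8917     1,621.7835
  3     1,000.00       730.2042     2,190.6125
  4     1,000.00       657.5454     2,630.1816
  5     1,000.00       592.1165     2,960.5827
  6    26,000.00    13,863.1515    83,178.9093
  Σ                 17,554.4047    93,482.5648
Price P = Σ PV = 17,554.4047.
Macaulay duration = Σ(t·PV) / P = 93,482.5648 / 17,554.4047 = 5.32531 years.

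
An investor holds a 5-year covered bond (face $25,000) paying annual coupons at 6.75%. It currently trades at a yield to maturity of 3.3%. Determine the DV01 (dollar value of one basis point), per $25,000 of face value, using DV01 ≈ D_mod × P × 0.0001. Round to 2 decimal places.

Periodic yield y = 0.033.
  t   CF        PV=CF/(1+0.033)^t    t·PV
  1     1,687.50     1,633.5915     1,633.5915
  2     1,687.50     1,581.4051     3,162.8102
  3     1,687.50     1,530.8859     4,592.6576
  4     1,687.50     1,481.9805     5,927.9221
  5    26,687.50    22,688.5261   113,442.6307
  Σ                 28,916.3891   128,759.6121
P = 28,916.3891; D_Mac = 4.45282 yrs; D_mod = 4.31058 yrs.
DV01 ≈ 4.31058 × 28,916.3891 × 0.0001 = 12.464628.

$12.46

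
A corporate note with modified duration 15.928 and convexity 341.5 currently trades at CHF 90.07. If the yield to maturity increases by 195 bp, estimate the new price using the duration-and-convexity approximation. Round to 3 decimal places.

CHF 67.943

Duration effect: -D_mod·Δy = -15.928 × (+0.0195) = -0.310596
Convexity effect: ½·C·(Δy)² = 0.5 × 341.5 × (0.0195)² = +0.0649276875
ΔP/P ≈ -0.310596 + 0.0649276875 = -0.2456683125
New price ≈ 90.07 × (1 - 0.2456683125) = 67.942655093125.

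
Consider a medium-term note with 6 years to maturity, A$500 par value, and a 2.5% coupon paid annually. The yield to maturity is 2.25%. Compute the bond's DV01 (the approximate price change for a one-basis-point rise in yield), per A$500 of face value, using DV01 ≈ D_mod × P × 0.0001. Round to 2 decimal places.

Periodic yield y = 0.0225.
  t   CF        PV=CF/(1+0.0225)^t    t·PV
  1        12.50        12.2249        12.2249
  2        12.50        11.9559        23.9119
  3        12.50        11.6928        35.0785
  4        12.50        11.4355        45.7422
  5        12.50        11.1839        55.9195
  6       512.50       448.4499     2,690.6996
  Σ                    506.9431     2,863.5766
P = 506.9431; D_Mac = 5.64871 yrs; D_mod = 5.52441 yrs.
DV01 ≈ 5.52441 × 506.9431 × 0.0001 = 0.280056.

A$0.28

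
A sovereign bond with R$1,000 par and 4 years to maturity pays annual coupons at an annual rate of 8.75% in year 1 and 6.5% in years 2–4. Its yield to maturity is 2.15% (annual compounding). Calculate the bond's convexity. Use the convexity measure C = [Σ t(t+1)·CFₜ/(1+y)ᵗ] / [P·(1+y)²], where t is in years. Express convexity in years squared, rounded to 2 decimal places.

With y = 0.0215:
  t   CF        PV=CF/(1+0.0215)^t    t·PV        t(t+1)·PV
  1        87.50        85.6583        85.6583         171.3167
  2        65.00        62.2926       124.5852         373.7557
  3        65.00        60.9815       182.9446         731.7782
  4     1,065.00       978.1290     3,912.5159      19,562.5795
  Σ                  1,187.0615     4,305.7040      20,839.4302
P = 1,187.0615.
Convexity = Σ t(t+1)·PV / [P·(1+y)²] = 20,839.4302 / (1,187.0615 × 1.043462) = 16.82426.

16.82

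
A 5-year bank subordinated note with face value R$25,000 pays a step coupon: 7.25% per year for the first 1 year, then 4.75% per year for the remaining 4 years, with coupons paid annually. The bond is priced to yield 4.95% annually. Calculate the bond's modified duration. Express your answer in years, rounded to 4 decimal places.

Periodic yield y = 0.0495. First find Macaulay duration:
  t   CF        PV=CF/(1+0.0495)^t    t·PV
  1     1,812.50     1,727.0129     1,727.0129
  2     1,187.50     1,078.1240     2,156.2481
  3     1,187.50     1,027.2740     3,081.8220
  4     1,187.50       978.8223     3,915.2891
  5    26,187.50    20,567.5151   102,837.5757
  Σ                 25,378.7483   113,717.9477
P = 25,378.7483; Macaulay duration = 113,717.9477 / 25,378.7483 = 4.48083 years.
Modified duration = D_Mac / (1 + y) = 4.48083 / 1.0495 = 4.26949 years.

4.2695 years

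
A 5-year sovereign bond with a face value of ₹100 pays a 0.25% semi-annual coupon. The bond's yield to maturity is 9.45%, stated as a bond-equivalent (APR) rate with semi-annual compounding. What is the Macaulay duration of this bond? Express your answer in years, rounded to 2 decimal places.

4.96 years

Periodic yield y = 0.04725. Discount each cash flow and weight by its period:
  t   CF        PV=CF/(1+0.04725)^t    t·PV
  1        0.125         0.1194         0.1194
  2        0.125         0.1140         0.2279
  3        0.125         0.1088         0.3265
  4        0.125         0.1039         0.4157
  5        0.125         0.0992         0.4962
  6        0.125         0.0948         0.5685
  7        0.125         0.0905         0.6334
  8        0.125         0.0864         0.6912
  9        0.125         0.0825         0.7425
  10     100.125        63.1014       631.0138
  Σ                     64.0008       635.2350
Price P = Σ PV = 64.0008.
Macaulay duration = Σ(t·PV) / P = 635.2350 / 64.0008 = 9.92542 half-year periods.
In years: 9.92542 / 2 = 4.96271 years.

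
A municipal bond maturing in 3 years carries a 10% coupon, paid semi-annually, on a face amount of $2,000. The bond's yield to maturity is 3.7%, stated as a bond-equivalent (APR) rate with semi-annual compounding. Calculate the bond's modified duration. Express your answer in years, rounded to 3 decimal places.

2.646 years

Periodic yield y = 0.0185. First find Macaulay duration:
  t   CF        PV=CF/(1+0.0185)^t    t·PV
  1       100.00        98.1836        98.1836
  2       100.00        96.4002       192.8004
  3       100.00        94.6492       283.9476
  4       100.00        92.9300       371.7199
  5       100.00        91.2420       456.2100
  6     2,100.00     1,881.2785    11,287.6711
  Σ                  2,354.6835    12,690.5326
P = 2,354.6835; Macaulay duration = 12,690.5326 / 2,354.6835 = 5.38949 half-year periods = 2.69474 years.
Modified duration = D_Mac / (1 + y) = 2.69474 / 1.0185 = 2.64580 years.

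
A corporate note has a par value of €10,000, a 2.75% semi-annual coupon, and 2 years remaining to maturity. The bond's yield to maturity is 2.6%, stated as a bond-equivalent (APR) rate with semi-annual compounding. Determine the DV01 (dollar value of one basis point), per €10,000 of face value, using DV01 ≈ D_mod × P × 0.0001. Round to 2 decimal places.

Periodic yield y = 0.013.
  t   CF        PV=CF/(1+0.013)^t    t·PV
  1       137.50       135.7354       135.7354
  2       137.50       133.9935       267.9870
  3       137.50       132.2740       396.8219
  4    10,137.50     9,627.0469    38,508.1874
  Σ                 10,029.0498    39,308.7318
P = 10,029.0498; D_Mac = 3.91949 half-year periods = 1.95974 yrs; D_mod = 1.93459 yrs.
DV01 ≈ 1.93459 × 10,029.0498 × 0.0001 = 1.940214.

€1.94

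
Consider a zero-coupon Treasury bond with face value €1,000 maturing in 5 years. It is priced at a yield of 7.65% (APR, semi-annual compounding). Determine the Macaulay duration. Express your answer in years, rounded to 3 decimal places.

5.000 years

A zero-coupon bond has a single cash flow at maturity, so its Macaulay duration equals its maturity: 5 years.
(Equivalently: 10 semi-annual periods ÷ 2 = 5 years.)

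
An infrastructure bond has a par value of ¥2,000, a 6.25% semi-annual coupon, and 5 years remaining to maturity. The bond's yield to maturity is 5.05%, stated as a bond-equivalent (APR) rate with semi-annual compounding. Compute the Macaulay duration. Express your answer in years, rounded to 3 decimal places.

Periodic yield y = 0.02525. Discount each cash flow and weight by its period:
  t   CF        PV=CF/(1+0.02525)^t    t·PV
  1        62.50        60.9607        60.9607
  2        62.50        59.4594       118.9188
  3        62.50        57.9950       173.9851
  4        62.50        56.5667       226.2668
  5        62.50        55.1736       275.8679
  6        62.50        53.8148       322.8885
  7        62.50        52.4894       367.4258
  8        62.50        51.1967       409.5734
  9        62.50        49.9358       449.4222
  10    2,062.50     1,607.2972    16,072.9716
  Σ                  2,104.8892    18,478.2808
Price P = Σ PV = 2,104.8892.
Macaulay duration = Σ(t·PV) / P = 18,478.2808 / 2,104.8892 = 8.77874 half-year periods.
In years: 8.77874 / 2 = 4.38937 years.

4.389 years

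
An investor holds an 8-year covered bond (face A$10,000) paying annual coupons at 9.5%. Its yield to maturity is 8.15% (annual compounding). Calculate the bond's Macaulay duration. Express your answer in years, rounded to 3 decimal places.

6.030 years

Periodic yield y = 0.0815. Discount each cash flow and weight by its year:
  t   CF        PV=CF/(1+0.0815)^t    t·PV
  1       950.00       878.4096       878.4096
  2       950.00       812.2142     1,624.4283
  3       950.00       751.0071     2,253.0213
  4       950.00       694.4125     2,777.6499
  5       950.00       642.0827     3,210.4136
  6       950.00       593.6965     3,562.1788
  7       950.00       548.9565     3,842.6956
  8    10,950.00     5,850.6205    46,804.9640
  Σ                 10,771.3995    64,953.7611
Price P = Σ PV = 10,771.3995.
Macaulay duration = Σ(t·PV) / P = 64,953.7611 / 10,771.3995 = 6.03021 years.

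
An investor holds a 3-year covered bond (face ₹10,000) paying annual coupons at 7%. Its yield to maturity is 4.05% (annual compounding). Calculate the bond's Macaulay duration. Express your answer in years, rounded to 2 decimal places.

Periodic yield y = 0.0405. Discount each cash flow and weight by its year:
  t   CF        PV=CF/(1+0.0405)^t    t·PV
  1       700.00       672.7535       672.7535
  2       700.00       646.5675     1,293.1350
  3    10,700.00     9,498.5546    28,495.6638
  Σ                 10,817.8756    30,461.5523
Price P = Σ PV = 10,817.8756.
Macaulay duration = Σ(t·PV) / P = 30,461.5523 / 10,817.8756 = 2.81585 years.

2.82 years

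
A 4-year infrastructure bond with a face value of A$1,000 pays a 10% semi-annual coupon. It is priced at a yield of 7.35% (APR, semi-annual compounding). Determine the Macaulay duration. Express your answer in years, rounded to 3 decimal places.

Periodic yield y = 0.03675. Discount each cash flow and weight by its period:
  t   CF        PV=CF/(1+0.03675)^t    t·PV
  1        50.00        48.2276        48.2276
  2        50.00        46.5181        93.0362
  3        50.00        44.8692       134.6075
  4        50.00        43.2787       173.1146
  5        50.00        41.7446       208.7228
  6        50.00        40.2648       241.5889
  7        50.00        38.8375       271.8628
  8     1,050.00       786.6779     6,293.4232
  Σ                  1,090.4183     7,464.5835
Price P = Σ PV = 1,090.4183.
Macaulay duration = Σ(t·PV) / P = 7,464.5835 / 1,090.4183 = 6.84561 half-year periods.
In years: 6.84561 / 2 = 3.42281 years.

3.423 years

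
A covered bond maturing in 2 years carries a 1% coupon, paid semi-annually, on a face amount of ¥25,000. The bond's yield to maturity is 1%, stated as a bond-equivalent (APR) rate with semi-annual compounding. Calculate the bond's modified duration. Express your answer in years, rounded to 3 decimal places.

Periodic yield y = 0.005. First find Macaulay duration:
  t   CF        PV=CF/(1+0.005)^t    t·PV
  1       125.00       124.3781       124.3781
  2       125.00       123.7593       247.5186
  3       125.00       123.1436       369.4308
  4    25,125.00    24,628.7190    98,514.8759
  Σ                 25,000.0000    99,256.2035
P = 25,000.0000; Macaulay duration = 99,256.2035 / 25,000.0000 = 3.97025 half-year periods = 1.98512 years.
Modified duration = D_Mac / (1 + y) = 1.98512 / 1.005 = 1.97525 years.

1.975 years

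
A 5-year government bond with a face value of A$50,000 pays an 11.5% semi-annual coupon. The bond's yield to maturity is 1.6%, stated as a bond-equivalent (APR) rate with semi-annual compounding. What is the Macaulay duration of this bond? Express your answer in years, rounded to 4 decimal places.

Periodic yield y = 0.008. Discount each cash flow and weight by its period:
  t   CF        PV=CF/(1+0.008)^t    t·PV
  1     2,875.00     2,852.1825     2,852.1825
  2     2,875.00     2,829.5462     5,659.0923
  3     2,875.00     2,807.0895     8,421.2684
  4     2,875.00     2,784.8110    11,139.2439
  5     2,875.00     2,762.7093    13,813.5465
  6     2,875.00     2,740.7830    16,444.6982
  7     2,875.00     2,719.0308    19,033.2155
  8     2,875.00     2,697.4512    21,579.6094
  9     2,875.00     2,676.0428    24,084.3855
  10   52,875.00    48,825.3156   488,253.1561
  Σ                 73,694.9618   611,280.3982
Price P = Σ PV = 73,694.9618.
Macaulay duration = Σ(t·PV) / P = 611,280.3982 / 73,694.9618 = 8.29474 half-year periods.
In years: 8.29474 / 2 = 4.14737 years.

4.1474 years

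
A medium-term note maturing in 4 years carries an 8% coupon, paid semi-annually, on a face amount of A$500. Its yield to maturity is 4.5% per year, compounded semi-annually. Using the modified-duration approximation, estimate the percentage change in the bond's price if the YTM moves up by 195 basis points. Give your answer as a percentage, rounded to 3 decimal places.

-6.741%

Periodic yield y = 0.0225. Modified duration first:
  t   CF        PV=CF/(1+0.0225)^t    t·PV
  1        20.00        19.5599        19.5599
  2        20.00        19.1295        38.2590
  3        20.00        18.7085        56.1256
  4        20.00        18.2969        73.1875
  5        20.00        17.8942        89.4712
  6        20.00        17.5005       105.0029
  7        20.00        17.1154       119.8077
  8       520.00       435.2079     3,481.6635
  Σ                    563.4129     3,983.0774
P = 563.4129; D_Mac = 7.06955 half-year periods = 3.53478 yrs; D_mod = 3.53478/(1+0.0225) = 3.45699 yrs.
ΔP/P ≈ -D_mod · Δy = -3.45699 × (+0.0195) = -0.067411 = -6.7411%.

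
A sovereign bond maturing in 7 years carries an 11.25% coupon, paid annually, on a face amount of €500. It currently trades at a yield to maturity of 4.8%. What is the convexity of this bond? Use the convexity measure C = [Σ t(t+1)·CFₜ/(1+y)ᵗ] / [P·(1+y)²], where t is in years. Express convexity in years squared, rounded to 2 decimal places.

With y = 0.048:
  t   CF        PV=CF/(1+0.048)^t    t·PV        t(t+1)·PV
  1        56.25        53.6737        53.6737         107.3473
  2        56.25        51.2153       102.4307         307.2920
  3        56.25        48.8696       146.6088         586.4351
  4        56.25        46.6313       186.5251         932.6257
  5        56.25        44.4955       222.4775       1,334.8651
  6        56.25        42.4575       254.7452       1,783.2167
  7       556.25       400.6278     2,804.3944      22,435.1549
  Σ                    687.9707     3,770.8553      27,486.9367
P = 687.9707.
Convexity = Σ t(t+1)·PV / [P·(1+y)²] = 27,486.9367 / (687.9707 × 1.098304) = 36.37758.

36.38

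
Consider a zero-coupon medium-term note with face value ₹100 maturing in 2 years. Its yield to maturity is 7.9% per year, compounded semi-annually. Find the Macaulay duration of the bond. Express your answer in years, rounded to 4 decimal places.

2.0000 years

A zero-coupon bond has a single cash flow at maturity, so its Macaulay duration equals its maturity: 2 years.
(Equivalently: 4 semi-annual periods ÷ 2 = 2 years.)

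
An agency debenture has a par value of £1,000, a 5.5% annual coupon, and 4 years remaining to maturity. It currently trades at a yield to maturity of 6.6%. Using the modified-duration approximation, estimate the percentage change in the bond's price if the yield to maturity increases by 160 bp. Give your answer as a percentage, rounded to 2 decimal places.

-5.54%

Periodic yield y = 0.066. Modified duration first:
  t   CF        PV=CF/(1+0.066)^t    t·PV
  1        55.00        51.5947        51.5947
  2        55.00        48.4003        96.8007
  3        55.00        45.4037       136.2110
  4     1,055.00       817.0030     3,268.0119
  Σ                    962.4017     3,552.6184
P = 962.4017; D_Mac = 3.69141 yrs; D_mod = 3.69141/(1+0.066) = 3.46286 yrs.
ΔP/P ≈ -D_mod · Δy = -3.46286 × (+0.016) = -0.055406 = -5.5406%.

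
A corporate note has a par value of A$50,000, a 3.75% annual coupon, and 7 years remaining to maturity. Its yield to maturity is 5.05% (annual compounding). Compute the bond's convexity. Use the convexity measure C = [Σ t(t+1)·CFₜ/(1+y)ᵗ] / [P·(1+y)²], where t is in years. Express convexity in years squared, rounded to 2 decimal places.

With y = 0.0505:
  t   CF        PV=CF/(1+0.0505)^t    t·PV        t(t+1)·PV
  1     1,875.00     1,784.8644     1,784.8644       3,569.7287
  2     1,875.00     1,699.0617     3,398.1235      10,194.3704
  3     1,875.00     1,617.3838     4,852.1515      19,408.6062
  4     1,875.00     1,539.6324     6,158.5296      30,792.6482
  5     1,875.00     1,465.6187     7,328.0933      43,968.5601
  6     1,875.00     1,395.1629     8,370.9776      58,596.8435
  7    51,875.00    36,743.9391   257,207.5737   2,057,660.5892
  Σ                 46,245.6630   289,100.3136   2,224,191.3463
P = 46,245.6630.
Convexity = Σ t(t+1)·PV / [P·(1+y)²] = 2,224,191.3463 / (46,245.6630 × 1.103550) = 43.58219.

43.58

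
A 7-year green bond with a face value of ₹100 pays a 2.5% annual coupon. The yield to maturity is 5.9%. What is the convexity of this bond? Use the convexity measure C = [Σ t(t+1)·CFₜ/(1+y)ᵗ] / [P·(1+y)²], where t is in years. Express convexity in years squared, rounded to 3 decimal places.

44.683

With y = 0.059:
  t   CF        PV=CF/(1+0.059)^t    t·PV        t(t+1)·PV
  1         2.50         2.3607         2.3607           4.7214
  2         2.50         2.2292         4.4584          13.3752
  3         2.50         2.1050         6.3150          25.2600
  4         2.50         1.9877         7.9509          39.7545
  5         2.50         1.8770         9.3849          56.3095
  6         2.50         1.7724        10.6345          74.4412
  7       102.50        68.6202       480.3416       3,842.7327
  Σ                     80.9523       521.4460       4,056.5945
P = 80.9523.
Convexity = Σ t(t+1)·PV / [P·(1+y)²] = 4,056.5945 / (80.9523 × 1.121481) = 44.68283.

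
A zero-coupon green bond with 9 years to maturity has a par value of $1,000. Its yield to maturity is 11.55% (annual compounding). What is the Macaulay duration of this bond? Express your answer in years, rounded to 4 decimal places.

A zero-coupon bond has a single cash flow at maturity, so its Macaulay duration equals its maturity: 9 years.

9.0000 years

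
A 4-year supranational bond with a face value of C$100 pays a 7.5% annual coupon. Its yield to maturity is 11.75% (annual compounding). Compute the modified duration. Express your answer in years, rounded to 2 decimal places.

Periodic yield y = 0.1175. First find Macaulay duration:
  t   CF        PV=CF/(1+0.1175)^t    t·PV
  1         7.50         6.7114         6.7114
  2         7.50         6.0057        12.0115
  3         7.50         5.3743        16.1228
  4       107.50        68.9316       275.7264
  Σ                     87.0230       310.5720
P = 87.0230; Macaulay duration = 310.5720 / 87.0230 = 3.56885 years.
Modified duration = D_Mac / (1 + y) = 3.56885 / 1.1175 = 3.19360 years.

3.19 years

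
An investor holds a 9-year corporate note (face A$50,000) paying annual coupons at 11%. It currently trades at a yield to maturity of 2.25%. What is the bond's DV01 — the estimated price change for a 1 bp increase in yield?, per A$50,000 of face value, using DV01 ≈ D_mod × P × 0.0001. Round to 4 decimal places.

Periodic yield y = 0.0225.
  t   CF        PV=CF/(1+0.0225)^t    t·PV
  1     5,500.00     5,378.9731     5,378.9731
  2     5,500.00     5,260.6094    10,521.2188
  3     5,500.00     5,144.8503    15,434.5508
  4     5,500.00     5,031.6384    20,126.5536
  5     5,500.00     4,920.9177    24,604.5887
  6     5,500.00     4,812.6335    28,875.8010
  7     5,500.00     4,706.7320    32,947.1242
  8     5,500.00     4,603.1609    36,825.2872
  9    55,500.00    45,427.9494   408,851.5443
  Σ                 85,287.4647   583,565.6417
P = 85,287.4647; D_Mac = 6.84234 yrs; D_mod = 6.69177 yrs.
DV01 ≈ 6.69177 × 85,287.4647 × 0.0001 = 57.072434.

A$57.0724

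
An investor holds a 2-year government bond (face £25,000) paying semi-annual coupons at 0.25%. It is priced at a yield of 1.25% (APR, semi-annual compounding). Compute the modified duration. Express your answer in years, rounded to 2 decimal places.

Periodic yield y = 0.00625. First find Macaulay duration:
  t   CF        PV=CF/(1+0.00625)^t    t·PV
  1        31.25        31.0559        31.0559
  2        31.25        30.8630        61.7260
  3        31.25        30.6713        92.0139
  4    25,031.25    24,415.1257    97,660.5027
  Σ                 24,507.7159    97,845.2986
P = 24,507.7159; Macaulay duration = 97,845.2986 / 24,507.7159 = 3.99243 half-year periods = 1.99621 years.
Modified duration = D_Mac / (1 + y) = 1.99621 / 1.00625 = 1.98382 years.

1.98 years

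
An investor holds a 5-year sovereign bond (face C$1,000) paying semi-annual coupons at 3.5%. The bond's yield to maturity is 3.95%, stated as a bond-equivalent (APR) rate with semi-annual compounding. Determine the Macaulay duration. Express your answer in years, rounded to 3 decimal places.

4.626 years

Periodic yield y = 0.01975. Discount each cash flow and weight by its period:
  t   CF        PV=CF/(1+0.01975)^t    t·PV
  1        17.50        17.1611        17.1611
  2        17.50        16.8287        33.6574
  3        17.50        16.5028        49.5083
  4        17.50        16.1832        64.7326
  5        17.50        15.8697        79.3486
  6        17.50        15.5624        93.3742
  7        17.50        15.2610       106.8268
  8        17.50        14.9654       119.7232
  9        17.50        14.6756       132.0800
  10    1,017.50       836.7530     8,367.5300
  Σ                    979.7627     9,063.9423
Price P = Σ PV = 979.7627.
Macaulay duration = Σ(t·PV) / P = 9,063.9423 / 979.7627 = 9.25116 half-year periods.
In years: 9.25116 / 2 = 4.62558 years.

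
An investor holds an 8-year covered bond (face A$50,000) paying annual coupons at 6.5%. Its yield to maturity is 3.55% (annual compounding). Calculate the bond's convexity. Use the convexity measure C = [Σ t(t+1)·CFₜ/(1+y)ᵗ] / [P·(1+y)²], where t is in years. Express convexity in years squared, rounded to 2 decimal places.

With y = 0.0355:
  t   CF        PV=CF/(1+0.0355)^t    t·PV        t(t+1)·PV
  1     3,250.00     3,138.5804     3,138.5804       6,277.1608
  2     3,250.00     3,030.9806     6,061.9612      18,185.8835
  3     3,250.00     2,927.0696     8,781.2088      35,124.8354
  4     3,250.00     2,826.7210    11,306.8841      56,534.4204
  5     3,250.00     2,729.8127    13,649.0633      81,894.3800
  6     3,250.00     2,636.2266    15,817.3597     110,721.5182
  7     3,250.00     2,545.8490    17,820.9429     142,567.5431
  8    53,250.00    40,282.7199   322,261.7590   2,900,355.8310
  Σ                 60,117.9598   398,837.7594   3,351,661.5723
P = 60,117.9598.
Convexity = Σ t(t+1)·PV / [P·(1+y)²] = 3,351,661.5723 / (60,117.9598 × 1.072260) = 51.99430.

51.99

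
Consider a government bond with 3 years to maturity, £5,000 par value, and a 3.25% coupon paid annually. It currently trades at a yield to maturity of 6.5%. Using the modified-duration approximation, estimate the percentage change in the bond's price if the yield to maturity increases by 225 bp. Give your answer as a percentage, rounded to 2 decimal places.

-6.13%

Periodic yield y = 0.065. Modified duration first:
  t   CF        PV=CF/(1+0.065)^t    t·PV
  1       162.50       152.5822       152.5822
  2       162.50       143.2696       286.5393
  3     5,162.50     4,273.7709    12,821.3128
  Σ                  4,569.6227    13,260.4342
P = 4,569.6227; D_Mac = 2.90187 yrs; D_mod = 2.90187/(1+0.065) = 2.72476 yrs.
ΔP/P ≈ -D_mod · Δy = -2.72476 × (+0.0225) = -0.061307 = -6.1307%.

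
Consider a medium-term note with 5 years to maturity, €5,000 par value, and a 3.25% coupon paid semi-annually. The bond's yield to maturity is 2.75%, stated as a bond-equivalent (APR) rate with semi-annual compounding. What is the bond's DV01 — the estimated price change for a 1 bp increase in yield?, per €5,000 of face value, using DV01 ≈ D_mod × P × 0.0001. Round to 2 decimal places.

Periodic yield y = 0.01375.
  t   CF        PV=CF/(1+0.01375)^t    t·PV
  1        81.25        80.1480        80.1480
  2        81.25        79.0609       158.1218
  3        81.25        77.9885       233.9656
  4        81.25        76.9307       307.7230
  5        81.25        75.8873       379.4364
  6        81.25        74.8580       449.1479
  7        81.25        73.8427       516.8986
  8        81.25        72.8411       582.7287
  9        81.25        71.8531       646.6780
  10    5,081.25     4,432.6342    44,326.3418
  Σ                  5,116.0444    47,681.1897
P = 5,116.0444; D_Mac = 9.31993 half-year periods = 4.65997 yrs; D_mod = 4.59676 yrs.
DV01 ≈ 4.59676 × 5,116.0444 × 0.0001 = 2.351723.

€2.35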